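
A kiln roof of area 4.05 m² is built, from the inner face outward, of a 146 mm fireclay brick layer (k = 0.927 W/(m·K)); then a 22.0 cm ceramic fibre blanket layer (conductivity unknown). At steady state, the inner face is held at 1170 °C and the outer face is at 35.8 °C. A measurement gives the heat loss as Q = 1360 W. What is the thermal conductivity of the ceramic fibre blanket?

ΣR = ΔT/Q = |1170 − 35.8|/1360 = 0.8340 K/W
Known resistances:
  R_fireclay brick = L/(kA) = 0.146/(0.927·4.05) = 0.03889 K/W
R_ceramic fibre blanket = ΣR − ΣR_known = 0.8340 − 0.03889 = 0.7951 K/W
L/(kA) = 0.7951 ⇒ k = 0.220/(0.7951·4.05) = 0.0683 W/m·K

k = 0.0683 W/m·K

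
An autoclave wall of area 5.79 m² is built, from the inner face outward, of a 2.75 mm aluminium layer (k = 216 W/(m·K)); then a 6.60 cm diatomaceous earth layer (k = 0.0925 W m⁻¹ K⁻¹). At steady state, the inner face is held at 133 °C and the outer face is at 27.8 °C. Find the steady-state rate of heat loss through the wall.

Resistance network (inner→outer):
  R_aluminium = L/(kA) = 0.00275/(216·5.79) = 2.199×10^-6 K/W
  R_diatomaceous earth = L/(kA) = 0.0660/(0.0925·5.79) = 0.1232 K/W
ΣR = 2.199×10^-6 + 0.1232 = 0.1232 K/W
Q = ΔT/ΣR = (133 °C − 27.8 °C)/0.1232 = 854 W

Q = 854 W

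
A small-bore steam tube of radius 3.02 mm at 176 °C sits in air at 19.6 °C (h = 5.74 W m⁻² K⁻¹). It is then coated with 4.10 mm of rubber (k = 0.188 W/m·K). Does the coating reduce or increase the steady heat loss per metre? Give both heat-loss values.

Critical radius for a cylinder: r_cr = k/h = 0.0328 m = 3.28 cm.
Outer radius after coating: r₂ = 0.00302 + 0.00410 = 0.00712 m.
Since r₁ < r_cr and r₂ ≤ r_cr, the coating moves toward the maximum at r_cr — heat loss rises.
Bare: R = 1/(2πr₁h) = 9.181 m·K/W; Q = 156.4/9.181 = 17.0 W/m.
Coated: R = R_cond + R_conv = 4.620 m·K/W; Q = 156.4/4.620 = 33.9 W/m.

increases: 17.0 → 33.9 W/m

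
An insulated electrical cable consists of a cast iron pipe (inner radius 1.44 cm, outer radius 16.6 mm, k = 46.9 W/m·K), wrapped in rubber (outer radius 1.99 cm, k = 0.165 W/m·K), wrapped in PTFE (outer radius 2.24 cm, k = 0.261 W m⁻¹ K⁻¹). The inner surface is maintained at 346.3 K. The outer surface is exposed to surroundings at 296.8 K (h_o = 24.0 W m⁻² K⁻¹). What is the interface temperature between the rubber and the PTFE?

T = 330.3 K

Series thermal resistances, inner to outer:
  R'_cast iron = ln(0.0166/0.0144)/(2πk) = 0.1422/(2π·46.9) = 4.825×10^-4 m·K/W
  R'_rubber = ln(0.0199/0.0166)/(2πk) = 0.1813/(2π·0.165) = 0.1749 m·K/W
  R'_PTFE = ln(0.0224/0.0199)/(2πk) = 0.1183/(2π·0.261) = 0.07216 m·K/W
  R'_conv,out = 1/(2πr h) = 1/(2π·0.0224·24.0) = 0.2960 m·K/W
ΣR = 4.825×10^-4 + 0.1749 + 0.07216 + 0.2960 = 0.5435 m·K/W
Q' = ΔT/ΣR = (346.3 K − 296.8 K)/0.5435 = 91.08 W/m
From the inner boundary to the rubber/PTFE interface, ΣR_partial = 0.1754 m·K/W.
T_interface = T_in − Q'·ΣR_partial = 346.3 K − (91.08)(0.1754) = 330.3 K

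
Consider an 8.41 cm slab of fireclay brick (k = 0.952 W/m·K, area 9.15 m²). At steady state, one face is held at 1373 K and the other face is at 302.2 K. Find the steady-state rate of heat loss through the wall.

Q = 111 kW

Q = kA·ΔT/L = 0.952 × 9.15 × |1373 K − 302.2 K| / 0.0841 = 1.11×10^5 W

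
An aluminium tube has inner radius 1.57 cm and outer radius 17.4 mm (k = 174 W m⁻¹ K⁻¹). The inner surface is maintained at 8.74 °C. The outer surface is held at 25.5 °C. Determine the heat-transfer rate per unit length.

Q' = 2πk·ΔT/ln(r₂/r₁) = 2π × 174 × 16.76 / ln(0.0174/0.0157) = 1.78×10^5 W/m

Q' = 1.78×10^5 W/m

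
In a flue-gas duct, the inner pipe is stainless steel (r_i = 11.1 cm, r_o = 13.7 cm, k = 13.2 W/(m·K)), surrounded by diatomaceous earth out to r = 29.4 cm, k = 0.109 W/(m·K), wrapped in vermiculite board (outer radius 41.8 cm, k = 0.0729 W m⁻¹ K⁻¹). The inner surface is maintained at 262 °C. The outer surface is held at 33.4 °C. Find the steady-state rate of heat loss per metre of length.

Resistance network (inner→outer):
  R'_stainless steel = ln(0.137/0.111)/(2πk) = 0.2105/(2π·13.2) = 0.002537 m·K/W
  R'_diatomaceous earth = ln(0.294/0.137)/(2πk) = 0.7636/(2π·0.109) = 1.115 m·K/W
  R'_vermiculite board = ln(0.418/0.294)/(2πk) = 0.3519/(2π·0.0729) = 0.7683 m·K/W
ΣR = 0.002537 + 1.115 + 0.7683 = 1.886 m·K/W
Q' = ΔT/ΣR = (262 °C − 33.4 °C)/1.886 = 121 W/m

Q' = 121 W/m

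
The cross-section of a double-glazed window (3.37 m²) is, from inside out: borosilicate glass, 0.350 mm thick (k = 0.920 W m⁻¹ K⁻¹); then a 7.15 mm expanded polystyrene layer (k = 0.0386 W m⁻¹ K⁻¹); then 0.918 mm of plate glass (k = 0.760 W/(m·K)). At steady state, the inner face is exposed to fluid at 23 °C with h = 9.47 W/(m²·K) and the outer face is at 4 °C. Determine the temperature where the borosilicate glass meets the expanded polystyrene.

Series thermal resistances, inner to outer:
  R_conv,in = 1/(hA) = 1/(9.47·3.37) = 0.03133 K/W
  R_borosilicate glass = L/(kA) = 3.50×10^-4/(0.920·3.37) = 1.129×10^-4 K/W
  R_expanded polystyrene = L/(kA) = 0.00715/(0.0386·3.37) = 0.05497 K/W
  R_plate glass = L/(kA) = 9.18×10^-4/(0.760·3.37) = 3.584×10^-4 K/W
ΣR = 0.03133 + 1.129×10^-4 + 0.05497 + 3.584×10^-4 = 0.08677 K/W
Q = ΔT/ΣR = (23 °C − 4 °C)/0.08677 = 219.0 W
From the inner boundary to the borosilicate glass/expanded polystyrene interface, ΣR_partial = 0.03144 K/W.
T_interface = T_in − Q·ΣR_partial = 23 °C − (219.0)(0.03144) = 16.1 °C

T = 16.1 °C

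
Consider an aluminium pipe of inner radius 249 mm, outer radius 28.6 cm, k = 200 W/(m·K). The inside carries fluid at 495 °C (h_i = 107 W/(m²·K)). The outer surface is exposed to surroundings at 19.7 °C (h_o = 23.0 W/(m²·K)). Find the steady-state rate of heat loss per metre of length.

Series thermal resistances, inner to outer:
  R'_conv,in = 1/(2πr h) = 1/(2π·0.249·107) = 0.005974 m·K/W
  R'_aluminium = ln(0.286/0.249)/(2πk) = 0.1385/(2π·200) = 1.102×10^-4 m·K/W
  R'_conv,out = 1/(2πr h) = 1/(2π·0.286·23.0) = 0.02420 m·K/W
ΣR = 0.005974 + 1.102×10^-4 + 0.02420 = 0.03028 m·K/W
Q' = ΔT/ΣR = (495 °C − 19.7 °C)/0.03028 = 15700 W/m

Q' = 15.7 kW/m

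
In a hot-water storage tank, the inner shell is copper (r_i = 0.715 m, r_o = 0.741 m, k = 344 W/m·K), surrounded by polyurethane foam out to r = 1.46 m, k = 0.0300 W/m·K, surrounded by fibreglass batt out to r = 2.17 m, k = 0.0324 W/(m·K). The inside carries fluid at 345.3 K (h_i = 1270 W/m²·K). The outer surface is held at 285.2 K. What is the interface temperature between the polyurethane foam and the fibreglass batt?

Treat each layer as a resistance in series:
  R_conv,in = 1/(4πr²h) = 1/(4π·0.715²·1270) = 1.226×10^-4 K/W
  R_copper = (1/0.715 − 1/0.741)/(4πk) = 0.04907/(4π·344) = 1.135×10^-5 K/W
  R_polyurethane foam = (1/0.741 − 1/1.46)/(4πk) = 0.6646/(4π·0.0300) = 1.763 K/W
  R_fibreglass batt = (1/1.46 − 1/2.17)/(4πk) = 0.2241/(4π·0.0324) = 0.5504 K/W
ΣR = 1.226×10^-4 + 1.135×10^-5 + 1.763 + 0.5504 = 2.314 K/W
Q = ΔT/ΣR = (345.3 K − 285.2 K)/2.314 = 25.97 W
From the inner boundary to the polyurethane foam/fibreglass batt interface, ΣR_partial = 1.763 K/W.
T_interface = T_in − Q·ΣR_partial = 345.3 K − (25.97)(1.763) = 299.5 K

T = 299.5 K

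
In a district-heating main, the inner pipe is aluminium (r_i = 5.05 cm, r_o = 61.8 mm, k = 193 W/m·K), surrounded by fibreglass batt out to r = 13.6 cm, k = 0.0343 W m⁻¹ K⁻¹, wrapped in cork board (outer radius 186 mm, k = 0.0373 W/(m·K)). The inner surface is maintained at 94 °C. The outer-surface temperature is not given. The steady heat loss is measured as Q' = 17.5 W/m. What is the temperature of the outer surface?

T_out = 6.57 °C

Sum the resistances:
  R'_aluminium = ln(0.0618/0.0505)/(2πk) = 0.2019/(2π·193) = 1.665×10^-4 m·K/W
  R'_fibreglass batt = ln(0.136/0.0618)/(2πk) = 0.7888/(2π·0.0343) = 3.660 m·K/W
  R'_cork board = ln(0.186/0.136)/(2πk) = 0.3131/(2π·0.0373) = 1.336 m·K/W
ΣR = 4.996 m·K/W
ΔT = Q'·ΣR = 17.5 × 4.996 = 87.43 K
Heat flows outward, so T_out = T_in − ΔT = 94 − 87.43 = 6.57 °C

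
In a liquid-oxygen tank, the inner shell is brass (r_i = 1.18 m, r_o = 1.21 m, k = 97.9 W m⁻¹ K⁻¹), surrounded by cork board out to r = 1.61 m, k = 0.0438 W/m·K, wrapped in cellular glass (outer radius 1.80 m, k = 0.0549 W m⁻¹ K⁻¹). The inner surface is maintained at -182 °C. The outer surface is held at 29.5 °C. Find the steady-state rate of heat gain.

Q = 452 W

Treat each layer as a resistance in series:
  R_brass = (1/1.18 − 1/1.21)/(4πk) = 0.02101/(4π·97.9) = 1.708×10^-5 K/W
  R_cork board = (1/1.21 − 1/1.61)/(4πk) = 0.2053/(4π·0.0438) = 0.3730 K/W
  R_cellular glass = (1/1.61 − 1/1.80)/(4πk) = 0.06556/(4π·0.0549) = 0.09503 K/W
ΣR = 1.708×10^-5 + 0.3730 + 0.09503 = 0.4680 K/W
Q = ΔT/ΣR = (-182 °C − 29.5 °C)/0.4680 = -452 W
(Negative Q ⇒ heat flows inward; heat gain = 452 W.)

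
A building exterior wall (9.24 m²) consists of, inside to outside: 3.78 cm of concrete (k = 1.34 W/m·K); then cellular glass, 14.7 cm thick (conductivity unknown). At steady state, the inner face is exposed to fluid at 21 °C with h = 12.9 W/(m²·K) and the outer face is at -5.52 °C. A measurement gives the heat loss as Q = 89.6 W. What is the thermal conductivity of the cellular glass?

ΣR = ΔT/Q = |21 − -5.52|/89.6 = 0.2960 K/W
Known resistances:
  R_conv,in = 1/(hA) = 1/(12.9·9.24) = 0.008390 K/W
  R_concrete = L/(kA) = 0.0378/(1.34·9.24) = 0.003053 K/W
R_cellular glass = ΣR − ΣR_known = 0.2960 − 0.01144 = 0.2846 K/W
L/(kA) = 0.2846 ⇒ k = 0.147/(0.2846·9.24) = 0.0559 W/m·K

k = 0.0559 W/m·K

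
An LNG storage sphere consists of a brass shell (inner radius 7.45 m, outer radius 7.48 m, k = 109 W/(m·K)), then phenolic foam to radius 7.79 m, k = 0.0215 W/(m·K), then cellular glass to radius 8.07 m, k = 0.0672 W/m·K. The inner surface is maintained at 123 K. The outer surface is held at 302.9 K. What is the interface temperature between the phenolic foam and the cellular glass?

Series thermal resistances, inner to outer:
  R_brass = (1/7.45 − 1/7.48)/(4πk) = 5.383×10^-4/(4π·109) = 3.930×10^-7 K/W
  R_phenolic foam = (1/7.48 − 1/7.79)/(4πk) = 0.005320/(4π·0.0215) = 0.01969 K/W
  R_cellular glass = (1/7.79 − 1/8.07)/(4πk) = 0.004454/(4π·0.0672) = 0.005274 K/W
ΣR = 3.930×10^-7 + 0.01969 + 0.005274 = 0.02496 K/W
Q = ΔT/ΣR = (123 K − 302.9 K)/0.02496 = -7208 W
From the inner boundary to the phenolic foam/cellular glass interface, ΣR_partial = 0.01969 K/W.
T_interface = T_in − Q·ΣR_partial = 123 K − (-7208)(0.01969) = 264.9 K

T = 264.9 K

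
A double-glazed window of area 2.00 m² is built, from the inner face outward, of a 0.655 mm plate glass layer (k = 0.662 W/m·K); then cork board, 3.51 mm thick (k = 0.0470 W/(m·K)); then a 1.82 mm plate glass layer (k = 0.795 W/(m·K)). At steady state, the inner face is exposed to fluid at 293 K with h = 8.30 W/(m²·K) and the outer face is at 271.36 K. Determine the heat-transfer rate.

Resistance network (inner→outer):
  R_conv,in = 1/(hA) = 1/(8.30·2.00) = 0.06024 K/W
  R_plate glass = L/(kA) = 6.55×10^-4/(0.662·2.00) = 4.947×10^-4 K/W
  R_cork board = L/(kA) = 0.00351/(0.0470·2.00) = 0.03734 K/W
  R_plate glass = L/(kA) = 0.00182/(0.795·2.00) = 0.001145 K/W
ΣR = 0.06024 + 4.947×10^-4 + 0.03734 + 0.001145 = 0.09922 K/W
Q = ΔT/ΣR = (293 K − 271.36 K)/0.09922 = 218 W

Q = 218 W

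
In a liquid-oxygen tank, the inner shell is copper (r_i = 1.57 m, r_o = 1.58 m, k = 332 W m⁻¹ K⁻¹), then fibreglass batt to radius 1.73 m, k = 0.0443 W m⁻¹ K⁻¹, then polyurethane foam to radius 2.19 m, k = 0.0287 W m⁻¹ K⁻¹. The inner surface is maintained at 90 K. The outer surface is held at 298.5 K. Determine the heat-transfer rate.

Q = 479 W

Series thermal resistances, inner to outer:
  R_copper = (1/1.57 − 1/1.58)/(4πk) = 0.004031/(4π·332) = 9.663×10^-7 K/W
  R_fibreglass batt = (1/1.58 − 1/1.73)/(4πk) = 0.05488/(4π·0.0443) = 0.09858 K/W
  R_polyurethane foam = (1/1.73 − 1/2.19)/(4πk) = 0.1214/(4π·0.0287) = 0.3366 K/W
ΣR = 9.663×10^-7 + 0.09858 + 0.3366 = 0.4352 K/W
Q = ΔT/ΣR = (90 K − 298.5 K)/0.4352 = -479 W
(Negative Q ⇒ heat flows inward; heat gain = 479 W.)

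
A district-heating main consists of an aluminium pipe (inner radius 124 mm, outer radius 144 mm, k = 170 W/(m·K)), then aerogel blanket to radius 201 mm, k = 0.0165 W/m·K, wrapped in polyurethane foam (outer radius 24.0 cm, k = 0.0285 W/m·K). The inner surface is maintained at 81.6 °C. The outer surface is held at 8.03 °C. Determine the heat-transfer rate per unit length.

Series thermal resistances, inner to outer:
  R'_aluminium = ln(0.144/0.124)/(2πk) = 0.1495/(2π·170) = 1.400×10^-4 m·K/W
  R'_aerogel blanket = ln(0.201/0.144)/(2πk) = 0.3335/(2π·0.0165) = 3.217 m·K/W
  R'_polyurethane foam = ln(0.240/0.201)/(2πk) = 0.1773/(2π·0.0285) = 0.9903 m·K/W
ΣR = 1.400×10^-4 + 3.217 + 0.9903 = 4.207 m·K/W
Q' = ΔT/ΣR = (81.6 °C − 8.03 °C)/4.207 = 17.5 W/m

Q' = 17.5 W/m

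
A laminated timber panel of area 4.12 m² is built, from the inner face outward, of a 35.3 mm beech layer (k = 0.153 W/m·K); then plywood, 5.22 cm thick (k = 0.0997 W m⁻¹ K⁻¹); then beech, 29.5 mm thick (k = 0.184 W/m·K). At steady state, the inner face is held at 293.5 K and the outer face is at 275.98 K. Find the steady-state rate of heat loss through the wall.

Q = 78.9 W

Resistance network (inner→outer):
  R_beech = L/(kA) = 0.0353/(0.153·4.12) = 0.05600 K/W
  R_plywood = L/(kA) = 0.0522/(0.0997·4.12) = 0.1271 K/W
  R_beech = L/(kA) = 0.0295/(0.184·4.12) = 0.03891 K/W
ΣR = 0.05600 + 0.1271 + 0.03891 = 0.2220 K/W
Q = ΔT/ΣR = (293.5 K − 275.98 K)/0.2220 = 78.9 W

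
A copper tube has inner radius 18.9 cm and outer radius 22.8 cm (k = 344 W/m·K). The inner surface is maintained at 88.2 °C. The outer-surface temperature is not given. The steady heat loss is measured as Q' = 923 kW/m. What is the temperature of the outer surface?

Series resistances:
  R'_copper = ln(0.228/0.189)/(2πk) = 0.1876/(2π·344) = 8.679×10^-5 m·K/W
ΣR = 8.679×10^-5 m·K/W
ΔT = Q'·ΣR = 9.23×10^5 × 8.679×10^-5 = 80.11 K
Heat flows outward, so T_out = T_in − ΔT = 88.2 − 80.11 = 8.09 °C

T_out = 8.09 °C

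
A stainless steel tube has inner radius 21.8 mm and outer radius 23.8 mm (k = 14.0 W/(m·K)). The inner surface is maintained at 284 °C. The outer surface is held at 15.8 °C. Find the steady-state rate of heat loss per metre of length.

Q' = 2πk·ΔT/ln(r₂/r₁) = 2π × 14.0 × 268.2 / ln(0.0238/0.0218) = 2.69×10^5 W/m

Q' = 2.69×10^5 W/m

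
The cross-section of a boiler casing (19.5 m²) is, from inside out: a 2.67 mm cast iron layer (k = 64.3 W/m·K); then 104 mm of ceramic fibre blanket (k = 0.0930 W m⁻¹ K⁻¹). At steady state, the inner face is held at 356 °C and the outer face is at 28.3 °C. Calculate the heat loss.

Resistance network (inner→outer):
  R_cast iron = L/(kA) = 0.00267/(64.3·19.5) = 2.129×10^-6 K/W
  R_ceramic fibre blanket = L/(kA) = 0.104/(0.0930·19.5) = 0.05735 K/W
ΣR = 2.129×10^-6 + 0.05735 = 0.05735 K/W
Q = ΔT/ΣR = (356 °C − 28.3 °C)/0.05735 = 5710 W

Q = 5.71 kW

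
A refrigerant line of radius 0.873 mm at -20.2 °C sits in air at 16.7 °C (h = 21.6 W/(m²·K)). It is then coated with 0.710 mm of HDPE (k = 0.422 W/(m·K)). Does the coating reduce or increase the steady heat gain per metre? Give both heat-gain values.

increases: 4.37 → 7.56 W/m

Critical radius for a cylinder: r_cr = k/h = 0.0195 m = 1.95 cm.
Outer radius after coating: r₂ = 8.73×10^-4 + 7.10×10^-4 = 0.001583 m.
Since r₁ < r_cr and r₂ ≤ r_cr, the coating moves toward the maximum at r_cr — heat gain rises.
Bare: R = 1/(2πr₁h) = 8.440 m·K/W; Q = 36.9/8.440 = 4.37 W/m.
Coated: R = R_cond + R_conv = 4.879 m·K/W; Q = 36.9/4.879 = 7.56 W/m.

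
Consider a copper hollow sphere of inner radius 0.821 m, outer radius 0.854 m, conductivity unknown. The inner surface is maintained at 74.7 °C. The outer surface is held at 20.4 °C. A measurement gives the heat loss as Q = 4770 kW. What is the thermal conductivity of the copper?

ΣR = ΔT/Q = |74.7 − 20.4|/4.77×10^6 = 1.138×10^-5 K/W
(1/r₁−1/r₂)/(4πk) = 1.138×10^-5 ⇒ k = 0.04707/(4π·1.138×10^-5) = 329 W/m·K

k = 329 W/m·K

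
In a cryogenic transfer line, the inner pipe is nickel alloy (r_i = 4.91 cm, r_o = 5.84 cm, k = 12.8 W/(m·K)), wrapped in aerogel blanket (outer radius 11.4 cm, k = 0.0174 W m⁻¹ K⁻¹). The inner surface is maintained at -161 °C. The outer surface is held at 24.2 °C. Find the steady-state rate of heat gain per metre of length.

Treat each layer as a resistance in series:
  R'_nickel alloy = ln(0.0584/0.0491)/(2πk) = 0.1735/(2π·12.8) = 0.002157 m·K/W
  R'_aerogel blanket = ln(0.114/0.0584)/(2πk) = 0.6689/(2π·0.0174) = 6.118 m·K/W
ΣR = 0.002157 + 6.118 = 6.120 m·K/W
Q' = ΔT/ΣR = (-161 °C − 24.2 °C)/6.120 = -30.3 W/m
(Negative Q' ⇒ heat flows inward; heat gain = 30.3 W/m.)

Q' = 30.3 W/m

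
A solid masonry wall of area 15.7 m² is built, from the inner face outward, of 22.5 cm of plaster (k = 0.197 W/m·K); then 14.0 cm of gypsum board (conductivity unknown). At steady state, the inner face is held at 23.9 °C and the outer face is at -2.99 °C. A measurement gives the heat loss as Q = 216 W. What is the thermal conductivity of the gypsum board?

ΣR = ΔT/Q = |23.9 − -2.99|/216 = 0.1245 K/W
Known resistances:
  R_plaster = L/(kA) = 0.225/(0.197·15.7) = 0.07275 K/W
R_gypsum board = ΣR − ΣR_known = 0.1245 − 0.07275 = 0.05175 K/W
L/(kA) = 0.05175 ⇒ k = 0.140/(0.05175·15.7) = 0.172 W/m·K

k = 0.172 W/m·K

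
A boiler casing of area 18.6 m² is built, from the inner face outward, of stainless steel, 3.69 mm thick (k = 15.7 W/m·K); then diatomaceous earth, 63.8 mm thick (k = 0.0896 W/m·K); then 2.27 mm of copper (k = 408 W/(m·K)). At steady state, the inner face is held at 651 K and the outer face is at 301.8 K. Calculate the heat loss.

Series thermal resistances, inner to outer:
  R_stainless steel = L/(kA) = 0.00369/(15.7·18.6) = 1.264×10^-5 K/W
  R_diatomaceous earth = L/(kA) = 0.0638/(0.0896·18.6) = 0.03828 K/W
  R_copper = L/(kA) = 0.00227/(408·18.6) = 2.991×10^-7 K/W
ΣR = 1.264×10^-5 + 0.03828 + 2.991×10^-7 = 0.03829 K/W
Q = ΔT/ΣR = (651 K − 301.8 K)/0.03829 = 9120 W

Q = 9120 W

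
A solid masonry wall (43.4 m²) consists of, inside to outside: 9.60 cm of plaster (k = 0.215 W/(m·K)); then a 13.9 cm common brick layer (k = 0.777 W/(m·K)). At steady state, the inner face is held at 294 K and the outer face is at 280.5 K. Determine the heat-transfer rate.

Resistance network (inner→outer):
  R_plaster = L/(kA) = 0.0960/(0.215·43.4) = 0.01029 K/W
  R_common brick = L/(kA) = 0.139/(0.777·43.4) = 0.004122 K/W
ΣR = 0.01029 + 0.004122 = 0.01441 K/W
Q = ΔT/ΣR = (294 K − 280.5 K)/0.01441 = 937 W

Q = 937 W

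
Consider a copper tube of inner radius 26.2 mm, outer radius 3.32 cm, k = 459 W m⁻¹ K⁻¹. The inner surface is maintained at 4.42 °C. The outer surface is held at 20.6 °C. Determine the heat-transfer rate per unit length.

Q' = 1.97×10^5 W/m

Q' = 2πk·ΔT/ln(r₂/r₁) = 2π × 459 × 16.18 / ln(0.0332/0.0262) = 1.97×10^5 W/m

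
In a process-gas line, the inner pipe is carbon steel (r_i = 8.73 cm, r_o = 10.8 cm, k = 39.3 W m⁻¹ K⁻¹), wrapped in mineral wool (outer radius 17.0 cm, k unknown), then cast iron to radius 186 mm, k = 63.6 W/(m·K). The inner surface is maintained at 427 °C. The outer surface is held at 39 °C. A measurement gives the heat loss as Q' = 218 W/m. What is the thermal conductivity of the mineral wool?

k = 0.0406 W/m·K

ΣR = ΔT/Q' = |427 − 39|/218 = 1.780 m·K/W
Known resistances:
  R'_carbon steel = ln(0.108/0.0873)/(2πk) = 0.2128/(2π·39.3) = 8.617×10^-4 m·K/W
  R'_cast iron = ln(0.186/0.170)/(2πk) = 0.08995/(2π·63.6) = 2.251×10^-4 m·K/W
R_mineral wool = ΣR − ΣR_known = 1.780 − 0.001087 = 1.779 m·K/W
ln(r₂/r₁)/(2πk) = 1.779 ⇒ k = 0.4537/(2π·1.779) = 0.0406 W/m·K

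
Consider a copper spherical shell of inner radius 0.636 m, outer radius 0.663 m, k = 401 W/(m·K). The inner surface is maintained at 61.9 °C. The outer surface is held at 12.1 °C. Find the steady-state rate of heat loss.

Q = 4πk·ΔT/(1/r₁ − 1/r₂) = 4π × 401 × 49.8 / (1/0.636 − 1/0.663) = 3.92×10^6 W

Q = 3920 kW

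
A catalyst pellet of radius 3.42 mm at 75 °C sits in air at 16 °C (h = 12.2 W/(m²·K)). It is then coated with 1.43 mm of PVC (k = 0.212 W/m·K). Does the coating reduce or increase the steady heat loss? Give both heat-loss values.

Critical radius for a sphere: r_cr = 2k/h = 0.0348 m = 3.48 cm.
Outer radius after coating: r₂ = 0.00342 + 0.00143 = 0.00485 m.
Since r₁ < r_cr and r₂ ≤ r_cr, the coating moves toward the maximum at r_cr — heat loss rises.
Bare: R = 1/(4πr₁²h) = 557.7 K/W; Q = 59/557.7 = 0.106 W.
Coated: R = R_cond + R_conv = 309.7 K/W; Q = 59/309.7 = 0.191 W.

increases: 0.106 → 0.191 W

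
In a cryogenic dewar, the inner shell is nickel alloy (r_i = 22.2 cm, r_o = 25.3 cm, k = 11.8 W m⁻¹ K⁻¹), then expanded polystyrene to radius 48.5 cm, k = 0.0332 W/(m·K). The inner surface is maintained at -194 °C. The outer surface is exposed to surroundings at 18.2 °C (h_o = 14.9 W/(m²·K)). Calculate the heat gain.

Q = 46.6 W

Treat each layer as a resistance in series:
  R_nickel alloy = (1/0.222 − 1/0.253)/(4πk) = 0.5519/(4π·11.8) = 0.003722 K/W
  R_expanded polystyrene = (1/0.253 − 1/0.485)/(4πk) = 1.891/(4π·0.0332) = 4.532 K/W
  R_conv,out = 1/(4πr²h) = 1/(4π·0.485²·14.9) = 0.02270 K/W
ΣR = 0.003722 + 4.532 + 0.02270 = 4.558 K/W
Q = ΔT/ΣR = (-194 °C − 18.2 °C)/4.558 = -46.6 W
(Negative Q ⇒ heat flows inward; heat gain = 46.6 W.)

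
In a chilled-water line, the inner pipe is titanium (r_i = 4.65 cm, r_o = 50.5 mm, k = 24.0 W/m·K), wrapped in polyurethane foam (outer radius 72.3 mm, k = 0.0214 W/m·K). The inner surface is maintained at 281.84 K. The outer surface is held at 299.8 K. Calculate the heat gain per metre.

Series thermal resistances, inner to outer:
  R'_titanium = ln(0.0505/0.0465)/(2πk) = 0.08252/(2π·24.0) = 5.472×10^-4 m·K/W
  R'_polyurethane foam = ln(0.0723/0.0505)/(2πk) = 0.3589/(2π·0.0214) = 2.669 m·K/W
ΣR = 5.472×10^-4 + 2.669 = 2.670 m·K/W
Q' = ΔT/ΣR = (281.84 K − 299.8 K)/2.670 = -6.73 W/m
(Negative Q' ⇒ heat flows inward; heat gain = 6.73 W/m.)

Q' = 6.73 W/m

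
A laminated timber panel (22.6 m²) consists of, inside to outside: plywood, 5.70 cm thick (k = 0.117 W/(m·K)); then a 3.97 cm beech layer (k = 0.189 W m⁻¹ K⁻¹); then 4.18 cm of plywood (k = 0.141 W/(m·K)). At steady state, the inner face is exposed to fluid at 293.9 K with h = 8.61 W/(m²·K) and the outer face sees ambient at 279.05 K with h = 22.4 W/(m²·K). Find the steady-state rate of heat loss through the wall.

Q = 291 W

Resistance network (inner→outer):
  R_conv,in = 1/(hA) = 1/(8.61·22.6) = 0.005139 K/W
  R_plywood = L/(kA) = 0.0570/(0.117·22.6) = 0.02156 K/W
  R_beech = L/(kA) = 0.0397/(0.189·22.6) = 0.009294 K/W
  R_plywood = L/(kA) = 0.0418/(0.141·22.6) = 0.01312 K/W
  R_conv,out = 1/(hA) = 1/(22.4·22.6) = 0.001975 K/W
ΣR = 0.005139 + 0.02156 + 0.009294 + 0.01312 + 0.001975 = 0.05109 K/W
Q = ΔT/ΣR = (293.9 K − 279.05 K)/0.05109 = 291 W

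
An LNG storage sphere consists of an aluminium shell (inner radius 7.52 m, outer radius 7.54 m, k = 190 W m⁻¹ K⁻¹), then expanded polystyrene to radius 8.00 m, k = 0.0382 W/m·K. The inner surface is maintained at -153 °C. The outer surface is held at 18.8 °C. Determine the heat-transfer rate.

Q = 10800 W

Series thermal resistances, inner to outer:
  R_aluminium = (1/7.52 − 1/7.54)/(4πk) = 3.527×10^-4/(4π·190) = 1.477×10^-7 K/W
  R_expanded polystyrene = (1/7.54 − 1/8.00)/(4πk) = 0.007626/(4π·0.0382) = 0.01589 K/W
ΣR = 1.477×10^-7 + 0.01589 = 0.01589 K/W
Q = ΔT/ΣR = (-153 °C − 18.8 °C)/0.01589 = -10800 W
(Negative Q ⇒ heat flows inward; heat gain = 10800 W.)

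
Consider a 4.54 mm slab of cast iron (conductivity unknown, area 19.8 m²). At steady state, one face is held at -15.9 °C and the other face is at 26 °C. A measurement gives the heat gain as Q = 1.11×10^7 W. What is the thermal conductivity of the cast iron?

k = 60.7 W/m·K

ΣR = ΔT/Q = |-15.9 − 26|/1.11×10^7 = 3.775×10^-6 K/W
L/(kA) = 3.775×10^-6 ⇒ k = 0.00454/(3.775×10^-6·19.8) = 60.7 W/m·K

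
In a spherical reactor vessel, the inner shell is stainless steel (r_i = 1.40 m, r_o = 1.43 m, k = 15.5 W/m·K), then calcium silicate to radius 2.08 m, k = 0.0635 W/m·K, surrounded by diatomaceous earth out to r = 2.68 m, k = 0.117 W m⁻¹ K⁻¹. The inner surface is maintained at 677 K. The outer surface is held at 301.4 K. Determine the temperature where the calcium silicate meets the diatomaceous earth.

T = 381 K

Series thermal resistances, inner to outer:
  R_stainless steel = (1/1.40 − 1/1.43)/(4πk) = 0.01499/(4π·15.5) = 7.693×10^-5 K/W
  R_calcium silicate = (1/1.43 − 1/2.08)/(4πk) = 0.2185/(4π·0.0635) = 0.2739 K/W
  R_diatomaceous earth = (1/2.08 − 1/2.68)/(4πk) = 0.1076/(4π·0.117) = 0.07321 K/W
ΣR = 7.693×10^-5 + 0.2739 + 0.07321 = 0.3472 K/W
Q = ΔT/ΣR = (677 K − 301.4 K)/0.3472 = 1082 W
From the inner boundary to the calcium silicate/diatomaceous earth interface, ΣR_partial = 0.2740 K/W.
T_interface = T_in − Q·ΣR_partial = 677 K − (1082)(0.2740) = 381 K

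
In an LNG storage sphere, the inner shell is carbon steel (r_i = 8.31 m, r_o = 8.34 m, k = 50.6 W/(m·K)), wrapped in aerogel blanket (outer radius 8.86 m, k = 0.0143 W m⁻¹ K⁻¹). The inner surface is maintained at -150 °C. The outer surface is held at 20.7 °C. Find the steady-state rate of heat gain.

Resistance network (inner→outer):
  R_carbon steel = (1/8.31 − 1/8.34)/(4πk) = 4.329×10^-4/(4π·50.6) = 6.808×10^-7 K/W
  R_aerogel blanket = (1/8.34 − 1/8.86)/(4πk) = 0.007037/(4π·0.0143) = 0.03916 K/W
ΣR = 6.808×10^-7 + 0.03916 = 0.03916 K/W
Q = ΔT/ΣR = (-150 °C − 20.7 °C)/0.03916 = -4360 W
(Negative Q ⇒ heat flows inward; heat gain = 4360 W.)

Q = 4.36 kW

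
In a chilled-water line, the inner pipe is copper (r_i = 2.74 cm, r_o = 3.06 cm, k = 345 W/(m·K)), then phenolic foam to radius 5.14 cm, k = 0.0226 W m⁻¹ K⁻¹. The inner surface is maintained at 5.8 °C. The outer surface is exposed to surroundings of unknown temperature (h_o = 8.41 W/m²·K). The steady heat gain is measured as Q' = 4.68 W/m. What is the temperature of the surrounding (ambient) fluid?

T_out = 24.6 °C

Sum the resistances:
  R'_copper = ln(0.0306/0.0274)/(2πk) = 0.1105/(2π·345) = 5.096×10^-5 m·K/W
  R'_phenolic foam = ln(0.0514/0.0306)/(2πk) = 0.5186/(2π·0.0226) = 3.652 m·K/W
  R'_conv,out = 1/(2πr h) = 1/(2π·0.0514·8.41) = 0.3682 m·K/W
ΣR = 4.021 m·K/W
ΔT = Q'·ΣR = 4.68 × 4.021 = 18.82 K
Heat flows inward, so T_out = T_in + ΔT = 5.8 + 18.82 = 24.6 °C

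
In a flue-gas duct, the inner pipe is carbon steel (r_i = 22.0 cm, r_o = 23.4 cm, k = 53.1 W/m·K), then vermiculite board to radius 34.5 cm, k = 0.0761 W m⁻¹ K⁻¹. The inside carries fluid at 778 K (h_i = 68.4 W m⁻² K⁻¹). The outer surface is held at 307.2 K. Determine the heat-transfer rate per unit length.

Q' = 572 W/m

Treat each layer as a resistance in series:
  R'_conv,in = 1/(2πr h) = 1/(2π·0.220·68.4) = 0.01058 m·K/W
  R'_carbon steel = ln(0.234/0.220)/(2πk) = 0.06169/(2π·53.1) = 1.849×10^-4 m·K/W
  R'_vermiculite board = ln(0.345/0.234)/(2πk) = 0.3882/(2π·0.0761) = 0.8119 m·K/W
ΣR = 0.01058 + 1.849×10^-4 + 0.8119 = 0.8227 m·K/W
Q' = ΔT/ΣR = (778 K − 307.2 K)/0.8227 = 572 W/m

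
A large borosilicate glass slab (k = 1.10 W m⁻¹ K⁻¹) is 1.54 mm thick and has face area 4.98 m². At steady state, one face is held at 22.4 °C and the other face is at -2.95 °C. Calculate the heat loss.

Q = kA·ΔT/L = 1.10 × 4.98 × |22.4 °C − -2.95 °C| / 0.00154 = 90200 W

Q = 90.2 kW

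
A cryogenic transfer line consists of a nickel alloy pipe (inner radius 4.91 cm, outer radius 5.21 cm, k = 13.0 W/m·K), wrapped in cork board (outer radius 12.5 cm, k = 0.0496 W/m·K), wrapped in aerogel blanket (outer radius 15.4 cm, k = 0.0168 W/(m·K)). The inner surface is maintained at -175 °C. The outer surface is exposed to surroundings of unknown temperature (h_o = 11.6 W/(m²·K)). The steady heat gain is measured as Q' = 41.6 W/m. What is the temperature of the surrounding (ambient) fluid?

Sum the resistances:
  R'_nickel alloy = ln(0.0521/0.0491)/(2πk) = 0.05931/(2π·13.0) = 7.261×10^-4 m·K/W
  R'_cork board = ln(0.125/0.0521)/(2πk) = 0.8751/(2π·0.0496) = 2.808 m·K/W
  R'_aerogel blanket = ln(0.154/0.125)/(2πk) = 0.2086/(2π·0.0168) = 1.977 m·K/W
  R'_conv,out = 1/(2πr h) = 1/(2π·0.154·11.6) = 0.08909 m·K/W
ΣR = 4.875 m·K/W
ΔT = Q'·ΣR = 41.6 × 4.875 = 202.8 K
Heat flows inward, so T_out = T_in + ΔT = -175 + 202.8 = 27.8 °C

T_out = 27.8 °C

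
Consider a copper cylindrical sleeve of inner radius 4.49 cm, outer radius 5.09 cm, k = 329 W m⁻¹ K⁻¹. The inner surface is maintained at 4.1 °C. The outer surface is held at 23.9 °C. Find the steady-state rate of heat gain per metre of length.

Q' = 3.26×10^5 W/m

Q' = 2πk·ΔT/ln(r₂/r₁) = 2π × 329 × 19.8 / ln(0.0509/0.0449) = 3.26×10^5 W/m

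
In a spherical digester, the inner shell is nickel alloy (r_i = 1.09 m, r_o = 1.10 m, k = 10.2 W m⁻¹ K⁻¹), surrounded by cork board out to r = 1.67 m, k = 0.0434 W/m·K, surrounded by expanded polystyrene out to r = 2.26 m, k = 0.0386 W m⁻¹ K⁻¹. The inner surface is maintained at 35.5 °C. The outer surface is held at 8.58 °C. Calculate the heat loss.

Series thermal resistances, inner to outer:
  R_nickel alloy = (1/1.09 − 1/1.10)/(4πk) = 0.008340/(4π·10.2) = 6.507×10^-5 K/W
  R_cork board = (1/1.10 − 1/1.67)/(4πk) = 0.3103/(4π·0.0434) = 0.5689 K/W
  R_expanded polystyrene = (1/1.67 − 1/2.26)/(4πk) = 0.1563/(4π·0.0386) = 0.3223 K/W
ΣR = 6.507×10^-5 + 0.5689 + 0.3223 = 0.8913 K/W
Q = ΔT/ΣR = (35.5 °C − 8.58 °C)/0.8913 = 30.2 W

Q = 30.2 W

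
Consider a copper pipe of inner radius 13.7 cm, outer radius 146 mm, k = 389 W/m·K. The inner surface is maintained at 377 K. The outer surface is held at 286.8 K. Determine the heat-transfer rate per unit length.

Q' = 3470 kW/m

Q' = 2πk·ΔT/ln(r₂/r₁) = 2π × 389 × 90.2 / ln(0.146/0.137) = 3.47×10^6 W/m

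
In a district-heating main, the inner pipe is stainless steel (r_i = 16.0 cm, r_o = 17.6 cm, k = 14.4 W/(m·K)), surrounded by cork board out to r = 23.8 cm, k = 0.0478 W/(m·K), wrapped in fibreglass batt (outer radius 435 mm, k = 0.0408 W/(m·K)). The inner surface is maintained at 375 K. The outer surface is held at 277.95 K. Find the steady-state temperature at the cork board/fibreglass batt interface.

T = 345.9 K

Resistance network (inner→outer):
  R'_stainless steel = ln(0.176/0.160)/(2πk) = 0.09531/(2π·14.4) = 0.001053 m·K/W
  R'_cork board = ln(0.238/0.176)/(2πk) = 0.3018/(2π·0.0478) = 1.005 m·K/W
  R'_fibreglass batt = ln(0.435/0.238)/(2πk) = 0.6031/(2π·0.0408) = 2.353 m·K/W
ΣR = 0.001053 + 1.005 + 2.353 = 3.359 m·K/W
Q' = ΔT/ΣR = (375 K − 277.95 K)/3.359 = 28.89 W/m
From the inner boundary to the cork board/fibreglass batt interface, ΣR_partial = 1.006 m·K/W.
T_interface = T_in − Q'·ΣR_partial = 375 K − (28.89)(1.006) = 345.9 K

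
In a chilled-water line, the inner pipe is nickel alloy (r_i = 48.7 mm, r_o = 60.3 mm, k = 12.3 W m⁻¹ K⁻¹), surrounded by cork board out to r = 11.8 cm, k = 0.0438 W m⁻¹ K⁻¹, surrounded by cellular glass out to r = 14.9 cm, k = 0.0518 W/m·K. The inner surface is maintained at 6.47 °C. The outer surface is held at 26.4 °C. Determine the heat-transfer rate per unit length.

Q' = 6.31 W/m

Treat each layer as a resistance in series:
  R'_nickel alloy = ln(0.0603/0.0487)/(2πk) = 0.2137/(2π·12.3) = 0.002765 m·K/W
  R'_cork board = ln(0.118/0.0603)/(2πk) = 0.6714/(2π·0.0438) = 2.439 m·K/W
  R'_cellular glass = ln(0.149/0.118)/(2πk) = 0.2333/(2π·0.0518) = 0.7167 m·K/W
ΣR = 0.002765 + 2.439 + 0.7167 = 3.158 m·K/W
Q' = ΔT/ΣR = (6.47 °C − 26.4 °C)/3.158 = -6.31 W/m
(Negative Q' ⇒ heat flows inward; heat gain = 6.31 W/m.)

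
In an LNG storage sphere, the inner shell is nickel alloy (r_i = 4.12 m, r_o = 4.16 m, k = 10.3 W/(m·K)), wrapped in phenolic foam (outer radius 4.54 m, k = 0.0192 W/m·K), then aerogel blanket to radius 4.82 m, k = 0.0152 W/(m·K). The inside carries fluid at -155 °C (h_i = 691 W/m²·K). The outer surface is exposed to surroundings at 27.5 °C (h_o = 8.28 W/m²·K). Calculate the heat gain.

Q = 1210 W

Resistance network (inner→outer):
  R_conv,in = 1/(4πr²h) = 1/(4π·4.12²·691) = 6.784×10^-6 K/W
  R_nickel alloy = (1/4.12 − 1/4.16)/(4πk) = 0.002334/(4π·10.3) = 1.803×10^-5 K/W
  R_phenolic foam = (1/4.16 − 1/4.54)/(4πk) = 0.02012/(4π·0.0192) = 0.08339 K/W
  R_aerogel blanket = (1/4.54 − 1/4.82)/(4πk) = 0.01280/(4π·0.0152) = 0.06699 K/W
  R_conv,out = 1/(4πr²h) = 1/(4π·4.82²·8.28) = 4.137×10^-4 K/W
ΣR = 6.784×10^-6 + 1.803×10^-5 + 0.08339 + 0.06699 + 4.137×10^-4 = 0.1508 K/W
Q = ΔT/ΣR = (-155 °C − 27.5 °C)/0.1508 = -1210 W
(Negative Q ⇒ heat flows inward; heat gain = 1210 W.)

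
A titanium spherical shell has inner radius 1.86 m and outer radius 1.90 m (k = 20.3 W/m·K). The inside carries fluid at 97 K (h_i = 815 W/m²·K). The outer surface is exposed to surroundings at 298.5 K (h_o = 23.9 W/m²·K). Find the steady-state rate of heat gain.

Q = 2.03×10^5 W

Series thermal resistances, inner to outer:
  R_conv,in = 1/(4πr²h) = 1/(4π·1.86²·815) = 2.822×10^-5 K/W
  R_titanium = (1/1.86 − 1/1.90)/(4πk) = 0.01132/(4π·20.3) = 4.437×10^-5 K/W
  R_conv,out = 1/(4πr²h) = 1/(4π·1.90²·23.9) = 9.223×10^-4 K/W
ΣR = 2.822×10^-5 + 4.437×10^-5 + 9.223×10^-4 = 9.949×10^-4 K/W
Q = ΔT/ΣR = (97 K − 298.5 K)/9.949×10^-4 = -2.03×10^5 W
(Negative Q ⇒ heat flows inward; heat gain = 2.03×10^5 W.)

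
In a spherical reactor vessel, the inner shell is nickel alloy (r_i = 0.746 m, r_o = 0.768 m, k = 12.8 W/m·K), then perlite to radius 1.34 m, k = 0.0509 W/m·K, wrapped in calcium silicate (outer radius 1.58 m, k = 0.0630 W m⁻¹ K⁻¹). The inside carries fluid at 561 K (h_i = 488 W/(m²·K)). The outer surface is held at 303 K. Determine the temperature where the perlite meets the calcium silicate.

Series thermal resistances, inner to outer:
  R_conv,in = 1/(4πr²h) = 1/(4π·0.746²·488) = 2.930×10^-4 K/W
  R_nickel alloy = (1/0.746 − 1/0.768)/(4πk) = 0.03840/(4π·12.8) = 2.387×10^-4 K/W
  R_perlite = (1/0.768 − 1/1.34)/(4πk) = 0.5558/(4π·0.0509) = 0.8690 K/W
  R_calcium silicate = (1/1.34 − 1/1.58)/(4πk) = 0.1134/(4π·0.0630) = 0.1432 K/W
ΣR = 2.930×10^-4 + 2.387×10^-4 + 0.8690 + 0.1432 = 1.013 K/W
Q = ΔT/ΣR = (561 K − 303 K)/1.013 = 254.7 W
From the inner boundary to the perlite/calcium silicate interface, ΣR_partial = 0.8695 K/W.
T_interface = T_in − Q·ΣR_partial = 561 K − (254.7)(0.8695) = 339.5 K

T = 339.5 K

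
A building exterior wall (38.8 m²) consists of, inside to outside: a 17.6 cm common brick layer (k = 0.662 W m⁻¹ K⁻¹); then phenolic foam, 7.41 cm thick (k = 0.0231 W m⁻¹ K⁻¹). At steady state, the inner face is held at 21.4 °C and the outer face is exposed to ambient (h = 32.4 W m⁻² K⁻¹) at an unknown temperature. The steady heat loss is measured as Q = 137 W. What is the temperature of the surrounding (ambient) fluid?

T_out = 9.03 °C

Sum the resistances:
  R_common brick = L/(kA) = 0.176/(0.662·38.8) = 0.006852 K/W
  R_phenolic foam = L/(kA) = 0.0741/(0.0231·38.8) = 0.08268 K/W
  R_conv,out = 1/(hA) = 1/(32.4·38.8) = 7.955×10^-4 K/W
ΣR = 0.09032 K/W
ΔT = Q·ΣR = 137 × 0.09032 = 12.37 K
Heat flows outward, so T_out = T_in − ΔT = 21.4 − 12.37 = 9.03 °C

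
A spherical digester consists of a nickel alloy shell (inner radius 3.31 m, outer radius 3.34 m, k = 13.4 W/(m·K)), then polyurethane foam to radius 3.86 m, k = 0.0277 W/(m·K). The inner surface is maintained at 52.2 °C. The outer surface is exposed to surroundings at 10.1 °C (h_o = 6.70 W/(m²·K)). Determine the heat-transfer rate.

Treat each layer as a resistance in series:
  R_nickel alloy = (1/3.31 − 1/3.34)/(4πk) = 0.002714/(4π·13.4) = 1.612×10^-5 K/W
  R_polyurethane foam = (1/3.34 − 1/3.86)/(4πk) = 0.04033/(4π·0.0277) = 0.1159 K/W
  R_conv,out = 1/(4πr²h) = 1/(4π·3.86²·6.70) = 7.972×10^-4 K/W
ΣR = 1.612×10^-5 + 0.1159 + 7.972×10^-4 = 0.1167 K/W
Q = ΔT/ΣR = (52.2 °C − 10.1 °C)/0.1167 = 361 W

Q = 361 W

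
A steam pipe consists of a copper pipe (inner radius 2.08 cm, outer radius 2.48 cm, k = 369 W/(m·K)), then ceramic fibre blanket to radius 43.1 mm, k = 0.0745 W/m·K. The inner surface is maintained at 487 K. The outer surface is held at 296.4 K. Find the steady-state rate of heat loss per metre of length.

Treat each layer as a resistance in series:
  R'_copper = ln(0.0248/0.0208)/(2πk) = 0.1759/(2π·369) = 7.586×10^-5 m·K/W
  R'_ceramic fibre blanket = ln(0.0431/0.0248)/(2πk) = 0.5527/(2π·0.0745) = 1.181 m·K/W
ΣR = 7.586×10^-5 + 1.181 = 1.181 m·K/W
Q' = ΔT/ΣR = (487 K − 296.4 K)/1.181 = 161 W/m

Q' = 161 W/m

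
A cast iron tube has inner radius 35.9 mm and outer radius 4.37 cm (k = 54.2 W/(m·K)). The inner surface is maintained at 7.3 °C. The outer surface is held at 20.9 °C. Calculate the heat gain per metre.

Q' = 2πk·ΔT/ln(r₂/r₁) = 2π × 54.2 × 13.6 / ln(0.0437/0.0359) = 23600 W/m

Q' = 23.6 kW/m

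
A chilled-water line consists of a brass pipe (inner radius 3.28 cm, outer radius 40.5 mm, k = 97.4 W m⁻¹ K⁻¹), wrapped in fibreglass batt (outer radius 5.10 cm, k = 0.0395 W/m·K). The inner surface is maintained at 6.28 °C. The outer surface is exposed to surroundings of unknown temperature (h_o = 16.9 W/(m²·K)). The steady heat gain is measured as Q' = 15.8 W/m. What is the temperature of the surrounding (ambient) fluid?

Series resistances:
  R'_brass = ln(0.0405/0.0328)/(2πk) = 0.2109/(2π·97.4) = 3.446×10^-4 m·K/W
  R'_fibreglass batt = ln(0.0510/0.0405)/(2πk) = 0.2305/(2π·0.0395) = 0.9288 m·K/W
  R'_conv,out = 1/(2πr h) = 1/(2π·0.0510·16.9) = 0.1847 m·K/W
ΣR = 1.114 m·K/W
ΔT = Q'·ΣR = 15.8 × 1.114 = 17.60 K
Heat flows inward, so T_out = T_in + ΔT = 6.28 + 17.60 = 23.9 °C

T_out = 23.9 °C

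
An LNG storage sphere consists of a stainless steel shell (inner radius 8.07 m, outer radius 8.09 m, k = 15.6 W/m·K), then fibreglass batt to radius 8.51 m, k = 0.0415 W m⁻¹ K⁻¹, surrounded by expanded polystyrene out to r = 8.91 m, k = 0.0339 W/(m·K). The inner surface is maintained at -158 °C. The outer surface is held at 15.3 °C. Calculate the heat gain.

Resistance network (inner→outer):
  R_stainless steel = (1/8.07 − 1/8.09)/(4πk) = 3.063×10^-4/(4π·15.6) = 1.563×10^-6 K/W
  R_fibreglass batt = (1/8.09 − 1/8.51)/(4πk) = 0.006101/(4π·0.0415) = 0.01170 K/W
  R_expanded polystyrene = (1/8.51 − 1/8.91)/(4πk) = 0.005275/(4π·0.0339) = 0.01238 K/W
ΣR = 1.563×10^-6 + 0.01170 + 0.01238 = 0.02408 K/W
Q = ΔT/ΣR = (-158 °C − 15.3 °C)/0.02408 = -7200 W
(Negative Q ⇒ heat flows inward; heat gain = 7200 W.)

Q = 7.20 kW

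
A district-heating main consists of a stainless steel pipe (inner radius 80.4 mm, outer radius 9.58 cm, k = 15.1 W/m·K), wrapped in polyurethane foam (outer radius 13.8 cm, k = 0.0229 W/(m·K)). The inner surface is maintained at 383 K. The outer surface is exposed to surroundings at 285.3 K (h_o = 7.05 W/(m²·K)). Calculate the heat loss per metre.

Q' = 36.2 W/m

Resistance network (inner→outer):
  R'_stainless steel = ln(0.0958/0.0804)/(2πk) = 0.1752/(2π·15.1) = 0.001847 m·K/W
  R'_polyurethane foam = ln(0.138/0.0958)/(2πk) = 0.3650/(2π·0.0229) = 2.537 m·K/W
  R'_conv,out = 1/(2πr h) = 1/(2π·0.138·7.05) = 0.1636 m·K/W
ΣR = 0.001847 + 2.537 + 0.1636 = 2.702 m·K/W
Q' = ΔT/ΣR = (383 K − 285.3 K)/2.702 = 36.2 W/m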